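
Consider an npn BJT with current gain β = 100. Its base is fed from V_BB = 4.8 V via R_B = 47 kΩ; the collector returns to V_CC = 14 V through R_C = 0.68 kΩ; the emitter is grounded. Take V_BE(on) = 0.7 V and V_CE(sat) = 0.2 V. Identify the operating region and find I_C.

active; I_C ≈ 8.7 mA

Assume active. Base-emitter loop: I_B = (V_BB − V_BE)/R_B = (4.8 − 0.7)/47 = 0.0872 mA.
I_C = β·I_B = 100×0.0872 = 8.72 mA.
V_CE = V_CC − I_C·R_C = 14 − 8.72×0.68 = 8.07 V > V_CE(sat), so the active-region assumption holds.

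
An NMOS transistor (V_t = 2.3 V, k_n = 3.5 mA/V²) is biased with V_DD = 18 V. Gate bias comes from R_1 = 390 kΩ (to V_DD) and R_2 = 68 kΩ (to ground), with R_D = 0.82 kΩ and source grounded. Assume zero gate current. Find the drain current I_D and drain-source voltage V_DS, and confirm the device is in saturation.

V_G = V_DD·R_2/(R_1+R_2) = 18×68/458 = 2.67 V. With the source grounded, V_GS = V_G = 2.67 V.
Assume saturation: I_D = (k_n/2)(V_GS − V_t)² = (3.5/2)×(2.67 − 2.3)² = 1.75×0.372² = 0.243 mA.
V_DS = V_DD − I_D·R_D = 18 − 0.243×0.82 = 17.8 V.
Saturation requires V_DS ≥ V_GS − V_t = 0.372 V; 17.8 ≥ 0.372 ✓.

I_D ≈ 0.24 mA, V_DS ≈ 18 V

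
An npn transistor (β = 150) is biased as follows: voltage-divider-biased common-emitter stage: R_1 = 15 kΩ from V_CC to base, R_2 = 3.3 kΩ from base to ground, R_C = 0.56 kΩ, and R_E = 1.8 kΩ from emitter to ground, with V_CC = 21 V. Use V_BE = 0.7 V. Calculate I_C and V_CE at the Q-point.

I_C ≈ 1.7 mA, V_CE ≈ 17 V

Thevenize the base divider: V_Th = V_CC·R_2/(R_1+R_2) = 21×3.3/18.3 = 3.79 V, R_Th = R_1‖R_2 = 2.7 kΩ.
Base-emitter loop: V_Th = I_B·R_Th + V_BE + (β+1)I_B·R_E, so I_B = (3.79 − 0.7) / (2.7 + 151×1.8) = 0.0112 mA.
I_C = β·I_B = 150×0.0112 = 1.69 mA, and I_E = (β+1)I_B = 1.7 mA.
V_CE = V_CC − I_C·R_C − I_E·R_E = 21 − 1.69×0.56 − 1.7×1.8 = 17 V.
V_CE = 17 V > 0.2 V confirms active-region operation.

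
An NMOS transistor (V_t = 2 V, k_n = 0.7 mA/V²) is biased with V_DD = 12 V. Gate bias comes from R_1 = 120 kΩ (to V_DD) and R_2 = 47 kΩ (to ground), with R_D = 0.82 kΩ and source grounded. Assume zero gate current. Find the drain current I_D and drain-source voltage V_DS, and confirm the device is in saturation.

I_D ≈ 0.66 mA, V_DS ≈ 11 V

V_G = V_DD·R_2/(R_1+R_2) = 12×47/167 = 3.38 V. With the source grounded, V_GS = V_G = 3.38 V.
Assume saturation: I_D = (k_n/2)(V_GS − V_t)² = (0.7/2)×(3.38 − 2)² = 0.35×1.38² = 0.664 mA.
V_DS = V_DD − I_D·R_D = 12 − 0.664×0.82 = 11.5 V.
Saturation requires V_DS ≥ V_GS − V_t = 1.38 V; 11.5 ≥ 1.38 ✓.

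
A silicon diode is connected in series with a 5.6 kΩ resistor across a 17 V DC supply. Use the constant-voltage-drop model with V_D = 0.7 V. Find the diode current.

KVL around the loop: 17 = V_D + I·R = 0.7 + I × 5.6 kΩ.
So I = (17 − 0.7) / 5.6 kΩ = 16.3 / 5.6 = 2.91 mA.

I ≈ 2.9 mA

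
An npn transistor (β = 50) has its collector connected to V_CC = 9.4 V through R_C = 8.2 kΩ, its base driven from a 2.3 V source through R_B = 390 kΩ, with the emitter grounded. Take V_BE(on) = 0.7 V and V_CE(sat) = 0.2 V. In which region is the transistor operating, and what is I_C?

Assume active. Base-emitter loop: I_B = (V_BB − V_BE)/R_B = (2.3 − 0.7)/390 = 0.0041 mA.
I_C = β·I_B = 50×0.0041 = 0.205 mA.
V_CE = V_CC − I_C·R_C = 9.4 − 0.205×8.2 = 7.72 V > V_CE(sat), so the active-region assumption holds.

active; I_C ≈ 0.21 mA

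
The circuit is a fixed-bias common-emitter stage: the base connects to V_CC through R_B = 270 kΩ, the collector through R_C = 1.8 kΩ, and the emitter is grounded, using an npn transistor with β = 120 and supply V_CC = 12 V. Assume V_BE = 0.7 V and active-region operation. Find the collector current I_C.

I_C ≈ 5 mA

Base loop: V_CC = I_B·R_B + V_BE, so I_B = (12 − 0.7)/270 kΩ = 0.0419 mA.
In the active region I_C = β·I_B = 120 × 0.0419 = 5.02 mA.
Collector loop: V_CE = V_CC − I_C·R_C = 12 − 5.02×1.8 = 2.96 V.
Since V_CE = 2.96 V > V_CE(sat) ≈ 0.2 V, the transistor is in the active region as assumed.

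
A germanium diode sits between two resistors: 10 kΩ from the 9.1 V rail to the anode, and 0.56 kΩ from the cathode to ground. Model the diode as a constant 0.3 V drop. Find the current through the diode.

The two resistors are in series with the diode, so KVL gives 9.1 = I·10 + 0.3 + I·0.56.
I = (9.1 − 0.3) / (10 + 0.56) kΩ = 8.8 / 10.6 = 0.833 mA.

I ≈ 0.83 mA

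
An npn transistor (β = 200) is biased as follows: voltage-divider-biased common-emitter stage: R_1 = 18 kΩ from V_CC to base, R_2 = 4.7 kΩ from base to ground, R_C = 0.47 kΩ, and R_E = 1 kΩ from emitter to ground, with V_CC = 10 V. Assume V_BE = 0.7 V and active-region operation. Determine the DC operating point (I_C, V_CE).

Thevenize the base divider: V_Th = V_CC·R_2/(R_1+R_2) = 10×4.7/22.7 = 2.07 V, R_Th = R_1‖R_2 = 3.73 kΩ.
Base-emitter loop: V_Th = I_B·R_Th + V_BE + (β+1)I_B·R_E, so I_B = (2.07 − 0.7) / (3.73 + 201×1) = 0.00669 mA.
I_C = β·I_B = 200×0.00669 = 1.34 mA, and I_E = (β+1)I_B = 1.35 mA.
V_CE = V_CC − I_C·R_C − I_E·R_E = 10 − 1.34×0.47 − 1.35×1 = 8.03 V.
V_CE = 8.03 V > 0.2 V confirms active-region operation.

I_C ≈ 1.3 mA, V_CE ≈ 8 V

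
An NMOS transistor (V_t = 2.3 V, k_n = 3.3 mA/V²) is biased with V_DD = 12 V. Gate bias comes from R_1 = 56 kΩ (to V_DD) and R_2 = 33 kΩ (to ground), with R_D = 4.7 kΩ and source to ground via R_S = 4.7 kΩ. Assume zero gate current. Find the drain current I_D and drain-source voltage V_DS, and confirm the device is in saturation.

V_G = V_DD·R_2/(R_1+R_2) = 12×33/89 = 4.45 V.
Assume saturation: I_D = (k_n/2)(V_GS − V_t)² with V_GS = V_G − I_D·R_S = 4.45 − 4.7·I_D.
Substituting gives 36.4·I_D² − 34.3·I_D + 7.62 = 0, with roots I_D = 0.358 or 0.584 mA.
The root I_D = 0.584 mA gives V_GS = 1.71 V ≤ V_t, so take I_D = 0.358 mA.
Then V_GS = 2.77 V and V_DS = V_DD − I_D(R_D+R_S) = 12 − 0.358×9.4 = 8.63 V.
Saturation requires V_DS ≥ V_GS − V_t = 0.466 V; 8.63 ≥ 0.466 ✓.

I_D ≈ 0.36 mA, V_DS ≈ 8.6 V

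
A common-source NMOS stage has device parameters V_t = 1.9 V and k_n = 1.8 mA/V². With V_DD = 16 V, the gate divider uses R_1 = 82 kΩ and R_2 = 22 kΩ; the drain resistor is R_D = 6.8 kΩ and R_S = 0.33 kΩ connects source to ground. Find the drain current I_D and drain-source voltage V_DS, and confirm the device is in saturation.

I_D ≈ 1.1 mA, V_DS ≈ 8 V

V_G = V_DD·R_2/(R_1+R_2) = 16×22/104 = 3.38 V.
Assume saturation: I_D = (k_n/2)(V_GS − V_t)² with V_GS = V_G − I_D·R_S = 3.38 − 0.33·I_D.
Substituting gives 0.098·I_D² − 1.88·I_D + 1.98 = 0, with roots I_D = 1.12 or 18.1 mA.
The root I_D = 18.1 mA gives V_GS = -2.58 V ≤ V_t, so take I_D = 1.12 mA.
Then V_GS = 3.02 V and V_DS = V_DD − I_D(R_D+R_S) = 16 − 1.12×7.13 = 8.02 V.
Saturation requires V_DS ≥ V_GS − V_t = 1.12 V; 8.02 ≥ 1.12 ✓.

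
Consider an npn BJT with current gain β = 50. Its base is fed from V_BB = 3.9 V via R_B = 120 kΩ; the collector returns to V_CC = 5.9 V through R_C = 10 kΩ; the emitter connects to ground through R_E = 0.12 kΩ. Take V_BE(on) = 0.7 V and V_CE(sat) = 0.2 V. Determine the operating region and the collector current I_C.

saturation; I_C ≈ 0.56 mA

Assume active: I_B = (3.9 − 0.7)/(120 + 51×0.12) = 0.0254 mA, I_C = β·I_B = 1.27 mA.
Then V_CE = 5.9 − 1.27×10 − 1.29×0.12 = -6.94 V < 0.2 V — the active assumption fails.
Re-solve with V_CE = 0.2 V. KCL at the emitter: V_E/R_E = (V_BB−0.7−V_E)/R_B + (V_CC−0.2−V_E)/R_C, giving V_E = 0.0707 V.
I_C = (V_CC − 0.2 − V_E)/R_C = (5.7 − 0.0707)/10 = 0.563 mA.
Check: I_B = (3.2 − 0.0707)/120 = 0.0261 mA, and β·I_B = 1.3 mA > I_C, confirming saturation.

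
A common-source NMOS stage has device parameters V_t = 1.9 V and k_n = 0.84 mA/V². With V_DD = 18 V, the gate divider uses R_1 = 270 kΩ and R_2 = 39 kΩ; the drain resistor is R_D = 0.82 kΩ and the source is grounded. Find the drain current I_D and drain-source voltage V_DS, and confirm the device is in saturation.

I_D ≈ 0.058 mA, V_DS ≈ 18 V

V_G = V_DD·R_2/(R_1+R_2) = 18×39/309 = 2.27 V. With the source grounded, V_GS = V_G = 2.27 V.
Assume saturation: I_D = (k_n/2)(V_GS − V_t)² = (0.84/2)×(2.27 − 1.9)² = 0.42×0.372² = 0.0581 mA.
V_DS = V_DD − I_D·R_D = 18 − 0.0581×0.82 = 18 V.
Saturation requires V_DS ≥ V_GS − V_t = 0.372 V; 18 ≥ 0.372 ✓.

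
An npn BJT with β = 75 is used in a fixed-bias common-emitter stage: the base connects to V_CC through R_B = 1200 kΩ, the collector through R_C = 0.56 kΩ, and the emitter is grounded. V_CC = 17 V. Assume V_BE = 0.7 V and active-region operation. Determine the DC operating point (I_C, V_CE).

Base loop: V_CC = I_B·R_B + V_BE, so I_B = (17 − 0.7)/1200 kΩ = 0.0136 mA.
In the active region I_C = β·I_B = 75 × 0.0136 = 1.02 mA.
Collector loop: V_CE = V_CC − I_C·R_C = 17 − 1.02×0.56 = 16.4 V.
Since V_CE = 16.4 V > V_CE(sat) ≈ 0.2 V, the transistor is in the active region as assumed.

I_C ≈ 1 mA, V_CE ≈ 16 V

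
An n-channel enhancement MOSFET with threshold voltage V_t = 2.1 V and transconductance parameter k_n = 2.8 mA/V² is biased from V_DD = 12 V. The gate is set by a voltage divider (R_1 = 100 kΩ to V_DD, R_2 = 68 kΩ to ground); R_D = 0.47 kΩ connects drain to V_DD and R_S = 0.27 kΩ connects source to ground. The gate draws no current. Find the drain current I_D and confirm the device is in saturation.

I_D ≈ 4 mA

V_G = V_DD·R_2/(R_1+R_2) = 12×68/168 = 4.86 V.
Assume saturation: I_D = (k_n/2)(V_GS − V_t)² with V_GS = V_G − I_D·R_S = 4.86 − 0.27·I_D.
Substituting gives 0.102·I_D² − 3.08·I_D + 10.6 = 0, with roots I_D = 3.97 or 26.2 mA.
The root I_D = 26.2 mA gives V_GS = -2.23 V ≤ V_t, so take I_D = 3.97 mA.
Then V_GS = 3.78 V and V_DS = V_DD − I_D(R_D+R_S) = 12 − 3.97×0.74 = 9.06 V.
Saturation requires V_DS ≥ V_GS − V_t = 1.68 V; 9.06 ≥ 1.68 ✓.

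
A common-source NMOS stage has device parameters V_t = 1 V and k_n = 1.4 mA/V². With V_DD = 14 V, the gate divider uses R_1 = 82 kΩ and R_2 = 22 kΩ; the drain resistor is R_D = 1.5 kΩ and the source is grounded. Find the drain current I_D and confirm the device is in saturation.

V_G = V_DD·R_2/(R_1+R_2) = 14×22/104 = 2.96 V. With the source grounded, V_GS = V_G = 2.96 V.
Assume saturation: I_D = (k_n/2)(V_GS − V_t)² = (1.4/2)×(2.96 − 1)² = 0.7×1.96² = 2.69 mA.
V_DS = V_DD − I_D·R_D = 14 − 2.69×1.5 = 9.96 V.
Saturation requires V_DS ≥ V_GS − V_t = 1.96 V; 9.96 ≥ 1.96 ✓.

I_D ≈ 2.7 mA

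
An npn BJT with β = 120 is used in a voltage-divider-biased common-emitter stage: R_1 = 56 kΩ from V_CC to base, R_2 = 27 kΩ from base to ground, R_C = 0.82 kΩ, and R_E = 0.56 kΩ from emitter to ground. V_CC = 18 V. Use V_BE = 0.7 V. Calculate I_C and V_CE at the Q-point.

Thevenize the base divider: V_Th = V_CC·R_2/(R_1+R_2) = 18×27/83 = 5.86 V, R_Th = R_1‖R_2 = 18.2 kΩ.
Base-emitter loop: V_Th = I_B·R_Th + V_BE + (β+1)I_B·R_E, so I_B = (5.86 − 0.7) / (18.2 + 121×0.56) = 0.06 mA.
I_C = β·I_B = 120×0.06 = 7.2 mA, and I_E = (β+1)I_B = 7.26 mA.
V_CE = V_CC − I_C·R_C − I_E·R_E = 18 − 7.2×0.82 − 7.26×0.56 = 8.04 V.
V_CE = 8.04 V > 0.2 V confirms active-region operation.

I_C ≈ 7.2 mA, V_CE ≈ 8 V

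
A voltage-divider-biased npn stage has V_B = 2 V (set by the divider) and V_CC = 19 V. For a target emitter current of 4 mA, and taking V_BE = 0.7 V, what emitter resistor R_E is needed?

R_E ≈ 0.33 kΩ

V_E = V_B − V_BE = 2 − 0.7 = 1.3 V.
R_E = V_E / I_E = 1.3 / 4 = 0.325 kΩ.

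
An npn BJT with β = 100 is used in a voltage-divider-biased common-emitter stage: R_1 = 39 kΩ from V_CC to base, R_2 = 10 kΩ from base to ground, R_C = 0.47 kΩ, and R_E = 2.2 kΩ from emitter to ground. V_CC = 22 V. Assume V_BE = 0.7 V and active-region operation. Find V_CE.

V_CE ≈ 18 V

Thevenize the base divider: V_Th = V_CC·R_2/(R_1+R_2) = 22×10/49 = 4.49 V, R_Th = R_1‖R_2 = 7.96 kΩ.
Base-emitter loop: V_Th = I_B·R_Th + V_BE + (β+1)I_B·R_E, so I_B = (4.49 − 0.7) / (7.96 + 101×2.2) = 0.0165 mA.
I_C = β·I_B = 100×0.0165 = 1.65 mA, and I_E = (β+1)I_B = 1.66 mA.
V_CE = V_CC − I_C·R_C − I_E·R_E = 22 − 1.65×0.47 − 1.66×2.2 = 17.6 V.
V_CE = 17.6 V > 0.2 V confirms active-region operation.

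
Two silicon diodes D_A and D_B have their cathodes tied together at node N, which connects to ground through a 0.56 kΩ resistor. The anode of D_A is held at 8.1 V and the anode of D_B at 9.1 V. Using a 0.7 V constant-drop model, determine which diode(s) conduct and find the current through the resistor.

Assume both conduct. Then node N would need to be at both 8.1−0.7 = 7.4 V and 9.1−0.7 = 8.4 V, which is impossible.
Assume only D_B conducts: V_N = 9.1 − 0.7 = 8.4 V, so I_R = 8.4/0.56 = 15 mA.
Check D_A: its anode-to-cathode voltage is 8.1 − 8.4 = -0.3 V < 0.7 V, so it is off. The assumption is consistent.

Only D_B conducts; I_R ≈ 15 mA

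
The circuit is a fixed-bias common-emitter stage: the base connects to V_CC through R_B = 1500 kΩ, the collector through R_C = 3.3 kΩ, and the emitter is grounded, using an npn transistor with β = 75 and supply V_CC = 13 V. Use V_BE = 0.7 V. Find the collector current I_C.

I_C ≈ 0.62 mA

Base loop: V_CC = I_B·R_B + V_BE, so I_B = (13 − 0.7)/1500 kΩ = 0.0082 mA.
In the active region I_C = β·I_B = 75 × 0.0082 = 0.615 mA.
Collector loop: V_CE = V_CC − I_C·R_C = 13 − 0.615×3.3 = 11 V.
Since V_CE = 11 V > V_CE(sat) ≈ 0.2 V, the transistor is in the active region as assumed.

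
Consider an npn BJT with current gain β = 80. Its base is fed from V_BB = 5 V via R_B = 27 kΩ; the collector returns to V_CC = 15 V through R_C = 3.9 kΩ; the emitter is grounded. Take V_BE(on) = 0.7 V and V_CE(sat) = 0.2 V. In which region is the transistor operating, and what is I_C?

saturation; I_C ≈ 3.8 mA

Assume active: I_B = (5 − 0.7)/27 = 0.159 mA, giving I_C = β·I_B = 12.7 mA.
But then V_CE = 15 − 12.7×3.9 = -34.7 V < V_CE(sat) = 0.2 V — impossible in the active region.
So the transistor is saturated. With V_CE = 0.2 V, I_C = (V_CC − 0.2)/R_C = 14.8/3.9 = 3.79 mA.
Check: β·I_B = 12.7 mA > I_C = 3.79 mA, confirming saturation.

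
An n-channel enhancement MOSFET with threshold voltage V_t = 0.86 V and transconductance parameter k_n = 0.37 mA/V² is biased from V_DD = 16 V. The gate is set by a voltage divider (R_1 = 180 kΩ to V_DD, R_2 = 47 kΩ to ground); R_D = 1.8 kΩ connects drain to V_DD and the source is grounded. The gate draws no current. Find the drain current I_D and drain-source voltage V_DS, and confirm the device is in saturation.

V_G = V_DD·R_2/(R_1+R_2) = 16×47/227 = 3.31 V. With the source grounded, V_GS = V_G = 3.31 V.
Assume saturation: I_D = (k_n/2)(V_GS − V_t)² = (0.37/2)×(3.31 − 0.86)² = 0.185×2.45² = 1.11 mA.
V_DS = V_DD − I_D·R_D = 16 − 1.11×1.8 = 14 V.
Saturation requires V_DS ≥ V_GS − V_t = 2.45 V; 14 ≥ 2.45 ✓.

I_D ≈ 1.1 mA, V_DS ≈ 14 V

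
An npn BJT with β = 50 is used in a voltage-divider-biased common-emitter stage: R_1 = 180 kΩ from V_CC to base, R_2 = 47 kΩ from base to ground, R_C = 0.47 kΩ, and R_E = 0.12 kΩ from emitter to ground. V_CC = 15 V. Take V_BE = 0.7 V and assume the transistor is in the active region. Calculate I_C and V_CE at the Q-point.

Thevenize the base divider: V_Th = V_CC·R_2/(R_1+R_2) = 15×47/227 = 3.11 V, R_Th = R_1‖R_2 = 37.3 kΩ.
Base-emitter loop: V_Th = I_B·R_Th + V_BE + (β+1)I_B·R_E, so I_B = (3.11 − 0.7) / (37.3 + 51×0.12) = 0.0554 mA.
I_C = β·I_B = 50×0.0554 = 2.77 mA, and I_E = (β+1)I_B = 2.83 mA.
V_CE = V_CC − I_C·R_C − I_E·R_E = 15 − 2.77×0.47 − 2.83×0.12 = 13.4 V.
V_CE = 13.4 V > 0.2 V confirms active-region operation.

I_C ≈ 2.8 mA, V_CE ≈ 13 V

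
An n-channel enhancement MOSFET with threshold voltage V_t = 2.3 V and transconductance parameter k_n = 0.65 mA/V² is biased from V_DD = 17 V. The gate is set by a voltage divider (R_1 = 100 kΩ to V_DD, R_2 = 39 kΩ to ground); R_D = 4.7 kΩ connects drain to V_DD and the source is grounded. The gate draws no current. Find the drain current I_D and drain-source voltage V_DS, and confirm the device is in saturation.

I_D ≈ 2 mA, V_DS ≈ 7.7 V

V_G = V_DD·R_2/(R_1+R_2) = 17×39/139 = 4.77 V. With the source grounded, V_GS = V_G = 4.77 V.
Assume saturation: I_D = (k_n/2)(V_GS − V_t)² = (0.65/2)×(4.77 − 2.3)² = 0.325×2.47² = 1.98 mA.
V_DS = V_DD − I_D·R_D = 17 − 1.98×4.7 = 7.68 V.
Saturation requires V_DS ≥ V_GS − V_t = 2.47 V; 7.68 ≥ 2.47 ✓.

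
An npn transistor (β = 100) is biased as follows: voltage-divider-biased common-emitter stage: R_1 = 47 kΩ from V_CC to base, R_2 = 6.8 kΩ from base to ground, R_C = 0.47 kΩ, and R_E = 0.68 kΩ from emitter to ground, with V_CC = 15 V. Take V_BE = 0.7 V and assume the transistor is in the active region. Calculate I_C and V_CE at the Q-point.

Thevenize the base divider: V_Th = V_CC·R_2/(R_1+R_2) = 15×6.8/53.8 = 1.9 V, R_Th = R_1‖R_2 = 5.94 kΩ.
Base-emitter loop: V_Th = I_B·R_Th + V_BE + (β+1)I_B·R_E, so I_B = (1.9 − 0.7) / (5.94 + 101×0.68) = 0.016 mA.
I_C = β·I_B = 100×0.016 = 1.6 mA, and I_E = (β+1)I_B = 1.62 mA.
V_CE = V_CC − I_C·R_C − I_E·R_E = 15 − 1.6×0.47 − 1.62×0.68 = 13.1 V.
V_CE = 13.1 V > 0.2 V confirms active-region operation.

I_C ≈ 1.6 mA, V_CE ≈ 13 V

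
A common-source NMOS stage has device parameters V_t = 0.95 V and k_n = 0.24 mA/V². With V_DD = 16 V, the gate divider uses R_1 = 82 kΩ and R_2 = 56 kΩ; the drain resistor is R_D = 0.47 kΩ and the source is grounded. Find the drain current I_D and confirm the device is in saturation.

V_G = V_DD·R_2/(R_1+R_2) = 16×56/138 = 6.49 V. With the source grounded, V_GS = V_G = 6.49 V.
Assume saturation: I_D = (k_n/2)(V_GS − V_t)² = (0.24/2)×(6.49 − 0.95)² = 0.12×5.54² = 3.69 mA.
V_DS = V_DD − I_D·R_D = 16 − 3.69×0.47 = 14.3 V.
Saturation requires V_DS ≥ V_GS − V_t = 5.54 V; 14.3 ≥ 5.54 ✓.

I_D ≈ 3.7 mA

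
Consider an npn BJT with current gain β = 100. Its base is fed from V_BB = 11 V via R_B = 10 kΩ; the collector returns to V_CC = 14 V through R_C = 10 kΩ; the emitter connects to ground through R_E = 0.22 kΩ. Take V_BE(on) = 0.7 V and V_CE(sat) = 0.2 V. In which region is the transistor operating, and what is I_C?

Assume active: I_B = (11 − 0.7)/(10 + 101×0.22) = 0.32 mA, I_C = β·I_B = 32 mA.
Then V_CE = 14 − 32×10 − 32.3×0.22 = -313 V < 0.2 V — the active assumption fails.
Re-solve with V_CE = 0.2 V. KCL at the emitter: V_E/R_E = (V_BB−0.7−V_E)/R_B + (V_CC−0.2−V_E)/R_C, giving V_E = 0.508 V.
I_C = (V_CC − 0.2 − V_E)/R_C = (13.8 − 0.508)/10 = 1.33 mA.
Check: I_B = (10.3 − 0.508)/10 = 0.979 mA, and β·I_B = 97.9 mA > I_C, confirming saturation.

saturation; I_C ≈ 1.3 mA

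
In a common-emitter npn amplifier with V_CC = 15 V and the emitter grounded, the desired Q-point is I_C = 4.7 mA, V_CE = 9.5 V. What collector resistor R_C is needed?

R_C ≈ 1.2 kΩ

Collector loop: V_CC = I_C·R_C + V_CE.
R_C = (V_CC − V_CE)/I_C = (15 − 9.5)/4.7 = 1.17 kΩ.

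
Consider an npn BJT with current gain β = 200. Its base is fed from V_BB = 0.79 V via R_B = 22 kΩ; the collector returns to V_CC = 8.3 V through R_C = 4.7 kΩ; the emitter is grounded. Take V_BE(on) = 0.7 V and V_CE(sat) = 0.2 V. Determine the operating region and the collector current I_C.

Assume active. Base-emitter loop: I_B = (V_BB − V_BE)/R_B = (0.79 − 0.7)/22 = 0.00409 mA.
I_C = β·I_B = 200×0.00409 = 0.818 mA.
V_CE = V_CC − I_C·R_C = 8.3 − 0.818×4.7 = 4.45 V > V_CE(sat), so the active-region assumption holds.

active; I_C ≈ 0.82 mA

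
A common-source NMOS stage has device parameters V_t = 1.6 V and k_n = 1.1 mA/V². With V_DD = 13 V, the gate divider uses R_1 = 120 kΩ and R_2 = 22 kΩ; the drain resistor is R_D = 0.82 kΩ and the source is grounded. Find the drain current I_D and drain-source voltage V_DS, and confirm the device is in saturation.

V_G = V_DD·R_2/(R_1+R_2) = 13×22/142 = 2.01 V. With the source grounded, V_GS = V_G = 2.01 V.
Assume saturation: I_D = (k_n/2)(V_GS − V_t)² = (1.1/2)×(2.01 − 1.6)² = 0.55×0.414² = 0.0943 mA.
V_DS = V_DD − I_D·R_D = 13 − 0.0943×0.82 = 12.9 V.
Saturation requires V_DS ≥ V_GS − V_t = 0.414 V; 12.9 ≥ 0.414 ✓.

I_D ≈ 0.094 mA, V_DS ≈ 13 V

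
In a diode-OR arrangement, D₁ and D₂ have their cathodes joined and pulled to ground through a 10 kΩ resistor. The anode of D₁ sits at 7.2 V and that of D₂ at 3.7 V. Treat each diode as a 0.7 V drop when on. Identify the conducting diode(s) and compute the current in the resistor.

Only D₁ conducts; I_R ≈ 0.65 mA

Assume both conduct. Then node N would need to be at both 7.2−0.7 = 6.5 V and 3.7−0.7 = 3 V, which is impossible.
Assume only D₁ conducts: V_N = 7.2 − 0.7 = 6.5 V, so I_R = 6.5/10 = 0.65 mA.
Check D₂: its anode-to-cathode voltage is 3.7 − 6.5 = -2.8 V < 0.7 V, so it is off. The assumption is consistent.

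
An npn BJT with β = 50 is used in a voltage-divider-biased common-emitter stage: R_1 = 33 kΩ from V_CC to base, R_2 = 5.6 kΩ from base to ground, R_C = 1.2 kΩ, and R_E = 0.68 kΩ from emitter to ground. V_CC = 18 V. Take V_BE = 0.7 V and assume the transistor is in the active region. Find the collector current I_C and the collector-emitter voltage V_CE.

Thevenize the base divider: V_Th = V_CC·R_2/(R_1+R_2) = 18×5.6/38.6 = 2.61 V, R_Th = R_1‖R_2 = 4.79 kΩ.
Base-emitter loop: V_Th = I_B·R_Th + V_BE + (β+1)I_B·R_E, so I_B = (2.61 − 0.7) / (4.79 + 51×0.68) = 0.0484 mA.
I_C = β·I_B = 50×0.0484 = 2.42 mA, and I_E = (β+1)I_B = 2.47 mA.
V_CE = V_CC − I_C·R_C − I_E·R_E = 18 − 2.42×1.2 − 2.47×0.68 = 13.4 V.
V_CE = 13.4 V > 0.2 V confirms active-region operation.

I_C ≈ 2.4 mA, V_CE ≈ 13 V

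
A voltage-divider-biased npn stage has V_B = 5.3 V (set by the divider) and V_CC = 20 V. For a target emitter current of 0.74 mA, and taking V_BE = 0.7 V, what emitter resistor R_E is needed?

V_E = V_B − V_BE = 5.3 − 0.7 = 4.6 V.
R_E = V_E / I_E = 4.6 / 0.74 = 6.22 kΩ.

R_E ≈ 6.2 kΩ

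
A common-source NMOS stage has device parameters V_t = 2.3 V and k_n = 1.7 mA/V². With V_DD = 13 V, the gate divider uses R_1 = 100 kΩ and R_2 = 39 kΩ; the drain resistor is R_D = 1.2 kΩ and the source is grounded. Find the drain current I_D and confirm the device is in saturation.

I_D ≈ 1.5 mA

V_G = V_DD·R_2/(R_1+R_2) = 13×39/139 = 3.65 V. With the source grounded, V_GS = V_G = 3.65 V.
Assume saturation: I_D = (k_n/2)(V_GS − V_t)² = (1.7/2)×(3.65 − 2.3)² = 0.85×1.35² = 1.54 mA.
V_DS = V_DD − I_D·R_D = 13 − 1.54×1.2 = 11.1 V.
Saturation requires V_DS ≥ V_GS − V_t = 1.35 V; 11.1 ≥ 1.35 ✓.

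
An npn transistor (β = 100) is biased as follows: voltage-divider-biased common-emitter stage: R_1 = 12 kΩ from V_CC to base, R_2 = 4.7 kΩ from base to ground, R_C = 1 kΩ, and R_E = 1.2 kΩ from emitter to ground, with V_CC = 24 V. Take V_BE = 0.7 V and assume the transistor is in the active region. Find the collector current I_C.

I_C ≈ 4.9 mA

Thevenize the base divider: V_Th = V_CC·R_2/(R_1+R_2) = 24×4.7/16.7 = 6.75 V, R_Th = R_1‖R_2 = 3.38 kΩ.
Base-emitter loop: V_Th = I_B·R_Th + V_BE + (β+1)I_B·R_E, so I_B = (6.75 − 0.7) / (3.38 + 101×1.2) = 0.0486 mA.
I_C = β·I_B = 100×0.0486 = 4.86 mA, and I_E = (β+1)I_B = 4.91 mA.
V_CE = V_CC − I_C·R_C − I_E·R_E = 24 − 4.86×1 − 4.91×1.2 = 13.2 V.
V_CE = 13.2 V > 0.2 V confirms active-region operation.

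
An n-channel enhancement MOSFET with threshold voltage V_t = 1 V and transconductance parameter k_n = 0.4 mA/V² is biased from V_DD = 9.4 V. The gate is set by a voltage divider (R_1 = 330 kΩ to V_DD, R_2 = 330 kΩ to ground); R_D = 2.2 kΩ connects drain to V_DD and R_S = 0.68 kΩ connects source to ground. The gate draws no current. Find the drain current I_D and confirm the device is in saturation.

V_G = V_DD·R_2/(R_1+R_2) = 9.4×330/660 = 4.7 V.
Assume saturation: I_D = (k_n/2)(V_GS − V_t)² with V_GS = V_G − I_D·R_S = 4.7 − 0.68·I_D.
Substituting gives 0.0925·I_D² − 2.01·I_D + 2.74 = 0, with roots I_D = 1.46 or 20.2 mA.
The root I_D = 20.2 mA gives V_GS = -9.06 V ≤ V_t, so take I_D = 1.46 mA.
Then V_GS = 3.7 V and V_DS = V_DD − I_D(R_D+R_S) = 9.4 − 1.46×2.88 = 5.19 V.
Saturation requires V_DS ≥ V_GS − V_t = 2.7 V; 5.19 ≥ 2.7 ✓.

I_D ≈ 1.5 mA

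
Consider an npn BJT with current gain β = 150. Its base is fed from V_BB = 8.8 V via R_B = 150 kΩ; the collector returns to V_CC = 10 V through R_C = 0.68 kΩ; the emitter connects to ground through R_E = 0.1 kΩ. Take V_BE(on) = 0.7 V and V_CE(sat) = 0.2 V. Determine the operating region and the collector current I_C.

active; I_C ≈ 7.4 mA

Assume active. Base-emitter loop: I_B = (V_BB − V_BE)/(R_B + (β+1)R_E) = (8.8 − 0.7)/(150 + 151×0.1) = 0.0491 mA.
I_C = β·I_B = 150×0.0491 = 7.36 mA.
V_CE = V_CC − I_C·R_C − I_E·R_E = 10 − 7.36×0.68 − 7.41×0.1 = 4.25 V > V_CE(sat), so the active-region assumption holds.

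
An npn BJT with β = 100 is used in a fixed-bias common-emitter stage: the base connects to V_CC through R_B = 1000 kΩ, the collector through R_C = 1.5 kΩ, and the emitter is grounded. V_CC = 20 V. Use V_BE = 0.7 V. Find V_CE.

Base loop: V_CC = I_B·R_B + V_BE, so I_B = (20 − 0.7)/1000 kΩ = 0.0193 mA.
In the active region I_C = β·I_B = 100 × 0.0193 = 1.93 mA.
Collector loop: V_CE = V_CC − I_C·R_C = 20 − 1.93×1.5 = 17.1 V.
Since V_CE = 17.1 V > V_CE(sat) ≈ 0.2 V, the transistor is in the active region as assumed.

V_CE ≈ 17 V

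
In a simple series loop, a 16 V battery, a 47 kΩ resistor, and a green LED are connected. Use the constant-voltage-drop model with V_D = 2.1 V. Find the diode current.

KVL around the loop: 16 = V_D + I·R = 2.1 + I × 47 kΩ.
So I = (16 − 2.1) / 47 kΩ = 13.9 / 47 = 0.296 mA.

I ≈ 0.3 mA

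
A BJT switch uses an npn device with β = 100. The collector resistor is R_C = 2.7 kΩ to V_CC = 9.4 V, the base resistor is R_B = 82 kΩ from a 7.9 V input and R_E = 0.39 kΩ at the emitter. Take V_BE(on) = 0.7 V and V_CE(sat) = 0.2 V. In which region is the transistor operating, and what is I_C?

saturation; I_C ≈ 3 mA

Assume active: I_B = (7.9 − 0.7)/(82 + 101×0.39) = 0.0593 mA, I_C = β·I_B = 5.93 mA.
Then V_CE = 9.4 − 5.93×2.7 − 5.99×0.39 = -8.95 V < 0.2 V — the active assumption fails.
Re-solve with V_CE = 0.2 V. KCL at the emitter: V_E/R_E = (V_BB−0.7−V_E)/R_B + (V_CC−0.2−V_E)/R_C, giving V_E = 1.19 V.
I_C = (V_CC − 0.2 − V_E)/R_C = (9.2 − 1.19)/2.7 = 2.97 mA.
Check: I_B = (7.2 − 1.19)/82 = 0.0733 mA, and β·I_B = 7.33 mA > I_C, confirming saturation.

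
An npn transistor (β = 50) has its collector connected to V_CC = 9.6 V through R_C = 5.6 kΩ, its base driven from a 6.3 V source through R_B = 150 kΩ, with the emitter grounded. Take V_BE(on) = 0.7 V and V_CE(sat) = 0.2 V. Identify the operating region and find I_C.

Assume active: I_B = (6.3 − 0.7)/150 = 0.0373 mA, giving I_C = β·I_B = 1.87 mA.
But then V_CE = 9.6 − 1.87×5.6 = -0.853 V < V_CE(sat) = 0.2 V — impossible in the active region.
So the transistor is saturated. With V_CE = 0.2 V, I_C = (V_CC − 0.2)/R_C = 9.4/5.6 = 1.68 mA.
Check: β·I_B = 1.87 mA > I_C = 1.68 mA, confirming saturation.

saturation; I_C ≈ 1.7 mA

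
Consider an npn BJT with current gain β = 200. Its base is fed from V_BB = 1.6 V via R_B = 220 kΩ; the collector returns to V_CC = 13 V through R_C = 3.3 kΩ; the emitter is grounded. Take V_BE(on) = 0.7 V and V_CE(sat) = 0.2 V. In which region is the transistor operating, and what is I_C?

active; I_C ≈ 0.82 mA

Assume active. Base-emitter loop: I_B = (V_BB − V_BE)/R_B = (1.6 − 0.7)/220 = 0.00409 mA.
I_C = β·I_B = 200×0.00409 = 0.818 mA.
V_CE = V_CC − I_C·R_C = 13 − 0.818×3.3 = 10.3 V > V_CE(sat), so the active-region assumption holds.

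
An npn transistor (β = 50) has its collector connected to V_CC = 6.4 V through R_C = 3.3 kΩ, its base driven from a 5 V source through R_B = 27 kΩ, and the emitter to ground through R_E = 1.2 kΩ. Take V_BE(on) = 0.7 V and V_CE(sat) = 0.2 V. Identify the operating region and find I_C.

saturation; I_C ≈ 1.4 mA

Assume active: I_B = (5 − 0.7)/(27 + 51×1.2) = 0.0488 mA, I_C = β·I_B = 2.44 mA.
Then V_CE = 6.4 − 2.44×3.3 − 2.49×1.2 = -4.63 V < 0.2 V — the active assumption fails.
Re-solve with V_CE = 0.2 V. KCL at the emitter: V_E/R_E = (V_BB−0.7−V_E)/R_B + (V_CC−0.2−V_E)/R_C, giving V_E = 1.74 V.
I_C = (V_CC − 0.2 − V_E)/R_C = (6.2 − 1.74)/3.3 = 1.35 mA.
Check: I_B = (4.3 − 1.74)/27 = 0.0949 mA, and β·I_B = 4.75 mA > I_C, confirming saturation.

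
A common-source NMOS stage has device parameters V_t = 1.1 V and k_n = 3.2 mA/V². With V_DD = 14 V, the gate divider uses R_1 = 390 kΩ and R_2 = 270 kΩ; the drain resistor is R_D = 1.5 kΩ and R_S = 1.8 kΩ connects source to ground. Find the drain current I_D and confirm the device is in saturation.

V_G = V_DD·R_2/(R_1+R_2) = 14×270/660 = 5.73 V.
Assume saturation: I_D = (k_n/2)(V_GS − V_t)² with V_GS = V_G − I_D·R_S = 5.73 − 1.8·I_D.
Substituting gives 5.18·I_D² − 27.7·I_D + 34.3 = 0, with roots I_D = 1.96 or 3.38 mA.
The root I_D = 3.38 mA gives V_GS = -0.353 V ≤ V_t, so take I_D = 1.96 mA.
Then V_GS = 2.21 V and V_DS = V_DD − I_D(R_D+R_S) = 14 − 1.96×3.3 = 7.54 V.
Saturation requires V_DS ≥ V_GS − V_t = 1.11 V; 7.54 ≥ 1.11 ✓.

I_D ≈ 2 mA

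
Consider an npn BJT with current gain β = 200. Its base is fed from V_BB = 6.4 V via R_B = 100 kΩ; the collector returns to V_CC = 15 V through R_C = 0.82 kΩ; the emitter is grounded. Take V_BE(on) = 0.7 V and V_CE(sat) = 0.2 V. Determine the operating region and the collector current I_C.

active; I_C ≈ 11 mA

Assume active. Base-emitter loop: I_B = (V_BB − V_BE)/R_B = (6.4 − 0.7)/100 = 0.057 mA.
I_C = β·I_B = 200×0.057 = 11.4 mA.
V_CE = V_CC − I_C·R_C = 15 − 11.4×0.82 = 5.65 V > V_CE(sat), so the active-region assumption holds.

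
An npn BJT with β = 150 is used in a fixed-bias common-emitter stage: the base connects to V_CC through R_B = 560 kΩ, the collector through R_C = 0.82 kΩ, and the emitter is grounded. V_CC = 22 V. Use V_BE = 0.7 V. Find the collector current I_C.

Base loop: V_CC = I_B·R_B + V_BE, so I_B = (22 − 0.7)/560 kΩ = 0.038 mA.
In the active region I_C = β·I_B = 150 × 0.038 = 5.71 mA.
Collector loop: V_CE = V_CC − I_C·R_C = 22 − 5.71×0.82 = 17.3 V.
Since V_CE = 17.3 V > V_CE(sat) ≈ 0.2 V, the transistor is in the active region as assumed.

I_C ≈ 5.7 mA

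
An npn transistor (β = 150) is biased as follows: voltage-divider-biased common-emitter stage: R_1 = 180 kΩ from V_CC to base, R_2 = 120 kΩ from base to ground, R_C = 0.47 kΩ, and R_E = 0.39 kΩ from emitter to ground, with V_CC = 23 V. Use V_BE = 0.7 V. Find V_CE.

Thevenize the base divider: V_Th = V_CC·R_2/(R_1+R_2) = 23×120/300 = 9.2 V, R_Th = R_1‖R_2 = 72 kΩ.
Base-emitter loop: V_Th = I_B·R_Th + V_BE + (β+1)I_B·R_E, so I_B = (9.2 − 0.7) / (72 + 151×0.39) = 0.0649 mA.
I_C = β·I_B = 150×0.0649 = 9.74 mA, and I_E = (β+1)I_B = 9.81 mA.
V_CE = V_CC − I_C·R_C − I_E·R_E = 23 − 9.74×0.47 − 9.81×0.39 = 14.6 V.
V_CE = 14.6 V > 0.2 V confirms active-region operation.

V_CE ≈ 15 V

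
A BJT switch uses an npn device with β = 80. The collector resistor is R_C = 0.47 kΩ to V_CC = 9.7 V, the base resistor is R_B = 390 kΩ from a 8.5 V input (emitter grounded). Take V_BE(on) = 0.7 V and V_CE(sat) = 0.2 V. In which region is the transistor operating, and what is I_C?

Assume active. Base-emitter loop: I_B = (V_BB − V_BE)/R_B = (8.5 − 0.7)/390 = 0.02 mA.
I_C = β·I_B = 80×0.02 = 1.6 mA.
V_CE = V_CC − I_C·R_C = 9.7 − 1.6×0.47 = 8.95 V > V_CE(sat), so the active-region assumption holds.

active; I_C ≈ 1.6 mA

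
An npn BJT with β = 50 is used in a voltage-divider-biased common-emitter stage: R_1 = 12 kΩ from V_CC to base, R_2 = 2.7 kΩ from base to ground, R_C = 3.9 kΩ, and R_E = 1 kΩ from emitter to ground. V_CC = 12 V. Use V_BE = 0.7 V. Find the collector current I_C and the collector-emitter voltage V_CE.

I_C ≈ 1.4 mA, V_CE ≈ 5 V

Thevenize the base divider: V_Th = V_CC·R_2/(R_1+R_2) = 12×2.7/14.7 = 2.2 V, R_Th = R_1‖R_2 = 2.2 kΩ.
Base-emitter loop: V_Th = I_B·R_Th + V_BE + (β+1)I_B·R_E, so I_B = (2.2 − 0.7) / (2.2 + 51×1) = 0.0283 mA.
I_C = β·I_B = 50×0.0283 = 1.41 mA, and I_E = (β+1)I_B = 1.44 mA.
V_CE = V_CC − I_C·R_C − I_E·R_E = 12 − 1.41×3.9 − 1.44×1 = 5.05 V.
V_CE = 5.05 V > 0.2 V confirms active-region operation.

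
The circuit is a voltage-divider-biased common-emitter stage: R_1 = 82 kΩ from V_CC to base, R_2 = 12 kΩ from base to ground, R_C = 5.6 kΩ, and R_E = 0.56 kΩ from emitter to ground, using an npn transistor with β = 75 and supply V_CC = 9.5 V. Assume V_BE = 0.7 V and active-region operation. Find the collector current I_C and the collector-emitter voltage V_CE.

Thevenize the base divider: V_Th = V_CC·R_2/(R_1+R_2) = 9.5×12/94 = 1.21 V, R_Th = R_1‖R_2 = 10.5 kΩ.
Base-emitter loop: V_Th = I_B·R_Th + V_BE + (β+1)I_B·R_E, so I_B = (1.21 − 0.7) / (10.5 + 76×0.56) = 0.00967 mA.
I_C = β·I_B = 75×0.00967 = 0.725 mA, and I_E = (β+1)I_B = 0.735 mA.
V_CE = V_CC − I_C·R_C − I_E·R_E = 9.5 − 0.725×5.6 − 0.735×0.56 = 5.03 V.
V_CE = 5.03 V > 0.2 V confirms active-region operation.

I_C ≈ 0.73 mA, V_CE ≈ 5 V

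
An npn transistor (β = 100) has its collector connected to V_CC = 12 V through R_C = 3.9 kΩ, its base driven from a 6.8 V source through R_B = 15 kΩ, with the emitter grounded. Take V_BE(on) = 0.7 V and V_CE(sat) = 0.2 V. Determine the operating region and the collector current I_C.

Assume active: I_B = (6.8 − 0.7)/15 = 0.407 mA, giving I_C = β·I_B = 40.7 mA.
But then V_CE = 12 − 40.7×3.9 = -147 V < V_CE(sat) = 0.2 V — impossible in the active region.
So the transistor is saturated. With V_CE = 0.2 V, I_C = (V_CC − 0.2)/R_C = 11.8/3.9 = 3.03 mA.
Check: β·I_B = 40.7 mA > I_C = 3.03 mA, confirming saturation.

saturation; I_C ≈ 3 mA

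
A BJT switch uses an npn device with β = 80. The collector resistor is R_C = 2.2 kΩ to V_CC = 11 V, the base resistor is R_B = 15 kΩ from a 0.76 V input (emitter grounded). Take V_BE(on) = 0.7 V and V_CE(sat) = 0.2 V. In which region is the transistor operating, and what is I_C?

active; I_C ≈ 0.32 mA

Assume active. Base-emitter loop: I_B = (V_BB − V_BE)/R_B = (0.76 − 0.7)/15 = 0.004 mA.
I_C = β·I_B = 80×0.004 = 0.32 mA.
V_CE = V_CC − I_C·R_C = 11 − 0.32×2.2 = 10.3 V > V_CE(sat), so the active-region assumption holds.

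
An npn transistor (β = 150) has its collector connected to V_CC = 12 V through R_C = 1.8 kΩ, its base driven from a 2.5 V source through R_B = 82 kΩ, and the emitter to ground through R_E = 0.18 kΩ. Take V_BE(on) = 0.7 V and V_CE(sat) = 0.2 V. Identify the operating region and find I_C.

Assume active. Base-emitter loop: I_B = (V_BB − V_BE)/(R_B + (β+1)R_E) = (2.5 − 0.7)/(82 + 151×0.18) = 0.0165 mA.
I_C = β·I_B = 150×0.0165 = 2.47 mA.
V_CE = V_CC − I_C·R_C − I_E·R_E = 12 − 2.47×1.8 − 2.49×0.18 = 7.1 V > V_CE(sat), so the active-region assumption holds.

active; I_C ≈ 2.5 mA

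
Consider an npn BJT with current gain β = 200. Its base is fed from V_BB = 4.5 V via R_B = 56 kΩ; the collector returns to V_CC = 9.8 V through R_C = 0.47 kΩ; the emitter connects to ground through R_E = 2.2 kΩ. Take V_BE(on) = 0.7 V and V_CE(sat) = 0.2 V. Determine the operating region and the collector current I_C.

Assume active. Base-emitter loop: I_B = (V_BB − V_BE)/(R_B + (β+1)R_E) = (4.5 − 0.7)/(56 + 201×2.2) = 0.00763 mA.
I_C = β·I_B = 200×0.00763 = 1.53 mA.
V_CE = V_CC − I_C·R_C − I_E·R_E = 9.8 − 1.53×0.47 − 1.53×2.2 = 5.71 V > V_CE(sat), so the active-region assumption holds.

active; I_C ≈ 1.5 mA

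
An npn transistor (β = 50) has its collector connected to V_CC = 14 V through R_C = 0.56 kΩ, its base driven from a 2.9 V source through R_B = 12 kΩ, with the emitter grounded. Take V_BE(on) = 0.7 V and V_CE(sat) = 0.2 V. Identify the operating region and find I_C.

Assume active. Base-emitter loop: I_B = (V_BB − V_BE)/R_B = (2.9 − 0.7)/12 = 0.183 mA.
I_C = β·I_B = 50×0.183 = 9.17 mA.
V_CE = V_CC − I_C·R_C = 14 − 9.17×0.56 = 8.87 V > V_CE(sat), so the active-region assumption holds.

active; I_C ≈ 9.2 mA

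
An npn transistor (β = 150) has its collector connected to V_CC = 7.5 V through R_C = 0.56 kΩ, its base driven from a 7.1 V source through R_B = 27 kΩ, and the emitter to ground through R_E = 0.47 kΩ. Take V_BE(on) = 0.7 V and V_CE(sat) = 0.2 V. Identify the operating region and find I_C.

saturation; I_C ≈ 7 mA

Assume active: I_B = (7.1 − 0.7)/(27 + 151×0.47) = 0.0653 mA, I_C = β·I_B = 9.8 mA.
Then V_CE = 7.5 − 9.8×0.56 − 9.86×0.47 = -2.62 V < 0.2 V — the active assumption fails.
Re-solve with V_CE = 0.2 V. KCL at the emitter: V_E/R_E = (V_BB−0.7−V_E)/R_B + (V_CC−0.2−V_E)/R_C, giving V_E = 3.36 V.
I_C = (V_CC − 0.2 − V_E)/R_C = (7.3 − 3.36)/0.56 = 7.04 mA.
Check: I_B = (6.4 − 3.36)/27 = 0.113 mA, and β·I_B = 16.9 mA > I_C, confirming saturation.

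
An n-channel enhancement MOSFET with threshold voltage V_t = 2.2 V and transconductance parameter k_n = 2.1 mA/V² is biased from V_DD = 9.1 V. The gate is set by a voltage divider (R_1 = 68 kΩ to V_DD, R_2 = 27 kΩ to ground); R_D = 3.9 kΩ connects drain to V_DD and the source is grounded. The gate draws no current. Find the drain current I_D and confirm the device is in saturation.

V_G = V_DD·R_2/(R_1+R_2) = 9.1×27/95 = 2.59 V. With the source grounded, V_GS = V_G = 2.59 V.
Assume saturation: I_D = (k_n/2)(V_GS − V_t)² = (2.1/2)×(2.59 − 2.2)² = 1.05×0.386² = 0.157 mA.
V_DS = V_DD − I_D·R_D = 9.1 − 0.157×3.9 = 8.49 V.
Saturation requires V_DS ≥ V_GS − V_t = 0.386 V; 8.49 ≥ 0.386 ✓.

I_D ≈ 0.16 mA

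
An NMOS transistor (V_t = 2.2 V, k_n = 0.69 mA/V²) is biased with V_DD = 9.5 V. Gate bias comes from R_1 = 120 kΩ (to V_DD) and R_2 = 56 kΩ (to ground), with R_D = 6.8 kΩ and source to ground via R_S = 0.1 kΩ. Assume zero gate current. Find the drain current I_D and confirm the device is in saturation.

I_D ≈ 0.22 mA

V_G = V_DD·R_2/(R_1+R_2) = 9.5×56/176 = 3.02 V.
Assume saturation: I_D = (k_n/2)(V_GS − V_t)² with V_GS = V_G − I_D·R_S = 3.02 − 0.1·I_D.
Substituting gives 0.00345·I_D² − 1.06·I_D + 0.234 = 0, with roots I_D = 0.221 or 306 mA.
The root I_D = 306 mA gives V_GS = -27.6 V ≤ V_t, so take I_D = 0.221 mA.
Then V_GS = 3 V and V_DS = V_DD − I_D(R_D+R_S) = 9.5 − 0.221×6.9 = 7.97 V.
Saturation requires V_DS ≥ V_GS − V_t = 0.801 V; 7.97 ≥ 0.801 ✓.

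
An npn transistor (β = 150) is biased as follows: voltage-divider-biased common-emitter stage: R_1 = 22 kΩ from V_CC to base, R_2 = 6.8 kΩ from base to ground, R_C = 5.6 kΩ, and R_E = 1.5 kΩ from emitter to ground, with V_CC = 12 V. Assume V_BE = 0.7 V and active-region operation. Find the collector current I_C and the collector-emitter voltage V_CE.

I_C ≈ 1.4 mA, V_CE ≈ 2.2 V

Thevenize the base divider: V_Th = V_CC·R_2/(R_1+R_2) = 12×6.8/28.8 = 2.83 V, R_Th = R_1‖R_2 = 5.19 kΩ.
Base-emitter loop: V_Th = I_B·R_Th + V_BE + (β+1)I_B·R_E, so I_B = (2.83 − 0.7) / (5.19 + 151×1.5) = 0.00921 mA.
I_C = β·I_B = 150×0.00921 = 1.38 mA, and I_E = (β+1)I_B = 1.39 mA.
V_CE = V_CC − I_C·R_C − I_E·R_E = 12 − 1.38×5.6 − 1.39×1.5 = 2.18 V.
V_CE = 2.18 V > 0.2 V confirms active-region operation.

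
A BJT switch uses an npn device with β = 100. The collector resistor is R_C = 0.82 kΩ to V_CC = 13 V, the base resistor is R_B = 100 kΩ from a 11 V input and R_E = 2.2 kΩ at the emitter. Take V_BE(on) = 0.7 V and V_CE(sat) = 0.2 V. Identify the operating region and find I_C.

Assume active. Base-emitter loop: I_B = (V_BB − V_BE)/(R_B + (β+1)R_E) = (11 − 0.7)/(100 + 101×2.2) = 0.032 mA.
I_C = β·I_B = 100×0.032 = 3.2 mA.
V_CE = V_CC − I_C·R_C − I_E·R_E = 13 − 3.2×0.82 − 3.23×2.2 = 3.28 V > V_CE(sat), so the active-region assumption holds.

active; I_C ≈ 3.2 mA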